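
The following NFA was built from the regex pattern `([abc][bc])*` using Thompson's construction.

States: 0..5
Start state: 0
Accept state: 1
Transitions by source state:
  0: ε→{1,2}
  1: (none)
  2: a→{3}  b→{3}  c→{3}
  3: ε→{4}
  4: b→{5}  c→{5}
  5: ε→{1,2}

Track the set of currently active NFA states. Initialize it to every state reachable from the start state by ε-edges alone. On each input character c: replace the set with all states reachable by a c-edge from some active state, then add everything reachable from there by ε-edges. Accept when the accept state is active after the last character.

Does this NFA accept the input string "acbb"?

Answer: ACCEPT

Trace:
start: ε-closure({0}) = {0,1,2}
'a' @ 1: {3,4}
'c' @ 2: {1,2,5}  (accept∈set)
'b' @ 3: {3,4}
'b' @ 4: {1,2,5}  (accept∈set)
after full input: {1,2,5}  (accept=1 in)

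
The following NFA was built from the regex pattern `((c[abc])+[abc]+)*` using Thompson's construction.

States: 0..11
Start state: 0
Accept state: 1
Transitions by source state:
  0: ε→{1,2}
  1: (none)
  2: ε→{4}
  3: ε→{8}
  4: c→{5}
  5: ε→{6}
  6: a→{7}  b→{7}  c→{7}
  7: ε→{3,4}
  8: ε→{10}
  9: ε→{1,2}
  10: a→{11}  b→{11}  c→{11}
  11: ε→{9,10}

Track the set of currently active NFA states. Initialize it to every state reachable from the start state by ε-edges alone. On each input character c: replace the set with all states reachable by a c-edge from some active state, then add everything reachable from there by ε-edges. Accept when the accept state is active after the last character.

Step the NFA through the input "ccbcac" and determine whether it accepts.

initial (ε-close {0}): {0,1,2,4}
'c' @ 1: {5,6}
'c' @ 2: {3,4,7,8,10}
'b' @ 3: {1,2,4,9,10,11}  [accepting]
'c' @ 4: {1,2,4,5,6,9,10,11}  [accepting]
'a' @ 5: {1,2,3,4,7,8,9,10,11}  [accepting]
'c' @ 6: {1,2,4,5,6,9,10,11}  [accepting]
end set {1,2,4,5,6,9,10,11} — state 1 in

Answer: ACCEPT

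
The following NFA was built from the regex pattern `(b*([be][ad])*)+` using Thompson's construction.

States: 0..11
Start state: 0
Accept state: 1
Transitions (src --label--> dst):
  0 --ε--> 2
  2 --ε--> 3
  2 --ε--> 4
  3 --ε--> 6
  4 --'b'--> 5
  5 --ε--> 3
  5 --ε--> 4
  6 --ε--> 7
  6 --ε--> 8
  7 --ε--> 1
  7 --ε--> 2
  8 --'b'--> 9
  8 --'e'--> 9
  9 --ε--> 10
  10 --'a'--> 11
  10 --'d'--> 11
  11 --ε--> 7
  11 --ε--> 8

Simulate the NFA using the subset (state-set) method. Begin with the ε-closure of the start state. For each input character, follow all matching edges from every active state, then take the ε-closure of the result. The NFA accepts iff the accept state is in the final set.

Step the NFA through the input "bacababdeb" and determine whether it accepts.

Answer: REJECT

Derivation:
start: ε-closure({0}) = {0,1,2,3,4,6,7,8}
'b' @ 1: {1,2,3,4,5,6,7,8,9,10}  [accepting]
'a' @ 2: {1,2,3,4,6,7,8,11}  [accepting]
'c' @ 3: {}  — dead — no transitions
rest 'ababdeb' ignored (set empty)
end set {} — state 1 not in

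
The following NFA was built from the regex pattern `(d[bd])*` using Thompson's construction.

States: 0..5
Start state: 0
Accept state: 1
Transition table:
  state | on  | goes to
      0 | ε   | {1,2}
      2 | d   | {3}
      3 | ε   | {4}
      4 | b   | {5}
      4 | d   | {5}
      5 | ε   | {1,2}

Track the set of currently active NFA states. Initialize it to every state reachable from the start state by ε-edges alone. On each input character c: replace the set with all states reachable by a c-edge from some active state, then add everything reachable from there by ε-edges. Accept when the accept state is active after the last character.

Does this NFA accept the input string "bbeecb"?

Answer: REJECT

Steps:
start: ε-closure({0}) = {0,1,2}
'b' @ 1: {}  — state set empty
rest 'beecb' ignored (set empty)
end set {} — state 1 not in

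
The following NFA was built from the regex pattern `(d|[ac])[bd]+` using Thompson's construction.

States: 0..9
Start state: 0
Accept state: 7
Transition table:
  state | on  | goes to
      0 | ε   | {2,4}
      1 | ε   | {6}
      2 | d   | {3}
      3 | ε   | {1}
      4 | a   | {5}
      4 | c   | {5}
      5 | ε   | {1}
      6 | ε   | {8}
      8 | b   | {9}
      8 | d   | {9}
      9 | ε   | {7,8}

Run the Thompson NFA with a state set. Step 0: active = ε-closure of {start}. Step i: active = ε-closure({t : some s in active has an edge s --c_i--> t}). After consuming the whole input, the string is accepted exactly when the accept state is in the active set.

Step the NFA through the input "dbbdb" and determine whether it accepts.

start: ε-closure({0}) = {0,2,4}
'd' @ 1: {1,3,6,8}
'b' @ 2: {7,8,9}  ✓accept
'b' @ 3: {7,8,9}  ✓accept
'd' @ 4: {7,8,9}  ✓accept
'b' @ 5: {7,8,9}  ✓accept
end set {7,8,9} — state 7 in

Answer: ACCEPT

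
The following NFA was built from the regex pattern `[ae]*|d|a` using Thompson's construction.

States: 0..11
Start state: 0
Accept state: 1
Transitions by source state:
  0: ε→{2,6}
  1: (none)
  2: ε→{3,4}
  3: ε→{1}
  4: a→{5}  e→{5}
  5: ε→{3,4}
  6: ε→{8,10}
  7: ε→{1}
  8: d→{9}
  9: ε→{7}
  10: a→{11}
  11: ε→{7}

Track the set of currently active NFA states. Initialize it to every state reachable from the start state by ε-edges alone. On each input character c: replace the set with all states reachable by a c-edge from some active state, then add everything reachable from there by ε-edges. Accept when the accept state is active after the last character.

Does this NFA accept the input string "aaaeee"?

Answer: ACCEPT

Derivation:
S₀ = ε-closure({0}) = {0,1,2,3,4,6,8,10}
'a' @ 1: {1,3,4,5,7,11}  ✓accept
'a' @ 2: {1,3,4,5}  ✓accept
'a' @ 3: {1,3,4,5}  ✓accept
'e' @ 4: {1,3,4,5}  ✓accept
'e' @ 5: {1,3,4,5}  ✓accept
'e' @ 6: {1,3,4,5}  ✓accept
final: {1,3,4,5}; accept 1 in set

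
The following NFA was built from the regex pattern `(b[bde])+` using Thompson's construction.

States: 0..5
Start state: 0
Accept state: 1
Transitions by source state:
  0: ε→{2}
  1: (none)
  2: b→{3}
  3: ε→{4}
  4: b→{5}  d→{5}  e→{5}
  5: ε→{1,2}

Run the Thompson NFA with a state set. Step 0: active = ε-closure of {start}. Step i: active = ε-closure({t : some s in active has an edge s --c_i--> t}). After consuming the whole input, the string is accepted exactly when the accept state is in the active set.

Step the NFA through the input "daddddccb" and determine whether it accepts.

S₀ = ε-closure({0}) = {0,2}
'd' @ 1: {}  — state set empty
rest 'addddccb' ignored (set empty)
after full input: {}  (accept=1 not in)

Answer: REJECT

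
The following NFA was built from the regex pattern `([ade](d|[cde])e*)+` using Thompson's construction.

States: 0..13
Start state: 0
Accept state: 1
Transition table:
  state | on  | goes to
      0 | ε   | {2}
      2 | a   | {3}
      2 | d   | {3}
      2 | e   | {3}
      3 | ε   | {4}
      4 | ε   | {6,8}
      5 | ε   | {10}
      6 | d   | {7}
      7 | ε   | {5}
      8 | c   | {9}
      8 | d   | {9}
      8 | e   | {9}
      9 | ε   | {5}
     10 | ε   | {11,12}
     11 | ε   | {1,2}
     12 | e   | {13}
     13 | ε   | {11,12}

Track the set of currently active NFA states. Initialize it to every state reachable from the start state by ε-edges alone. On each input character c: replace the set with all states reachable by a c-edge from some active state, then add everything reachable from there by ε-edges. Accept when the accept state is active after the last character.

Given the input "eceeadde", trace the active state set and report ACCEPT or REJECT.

S₀ = ε-closure({0}) = {0,2}
'e' @ 1: {3,4,6,8}
'c' @ 2: {1,2,5,9,10,11,12}  ✓accept
'e' @ 3: {1,2,3,4,6,8,11,12,13}  ✓accept
'e' @ 4: {1,2,3,4,5,6,8,9,10,11,12,13}  ✓accept
'a' @ 5: {3,4,6,8}
'd' @ 6: {1,2,5,7,9,10,11,12}  ✓accept
'd' @ 7: {3,4,6,8}
'e' @ 8: {1,2,5,9,10,11,12}  ✓accept
end set {1,2,5,9,10,11,12} — state 1 in

Answer: ACCEPT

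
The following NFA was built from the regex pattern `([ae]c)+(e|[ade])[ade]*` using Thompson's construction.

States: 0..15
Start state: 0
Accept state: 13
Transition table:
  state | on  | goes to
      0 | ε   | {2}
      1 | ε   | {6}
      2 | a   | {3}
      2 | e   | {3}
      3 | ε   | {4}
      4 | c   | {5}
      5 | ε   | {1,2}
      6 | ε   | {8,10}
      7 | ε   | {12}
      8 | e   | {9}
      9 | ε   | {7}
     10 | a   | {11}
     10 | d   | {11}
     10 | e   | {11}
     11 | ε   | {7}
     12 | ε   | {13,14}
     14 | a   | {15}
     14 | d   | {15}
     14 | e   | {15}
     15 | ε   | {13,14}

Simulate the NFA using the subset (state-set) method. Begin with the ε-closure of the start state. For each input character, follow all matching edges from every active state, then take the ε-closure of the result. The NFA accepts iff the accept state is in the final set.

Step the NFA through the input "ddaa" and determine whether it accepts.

Answer: REJECT

Derivation:
start: ε-closure({0}) = {0,2}
'd' @ 1: {}  — no active states
rest 'daa' ignored (set empty)
end set {} — state 13 not in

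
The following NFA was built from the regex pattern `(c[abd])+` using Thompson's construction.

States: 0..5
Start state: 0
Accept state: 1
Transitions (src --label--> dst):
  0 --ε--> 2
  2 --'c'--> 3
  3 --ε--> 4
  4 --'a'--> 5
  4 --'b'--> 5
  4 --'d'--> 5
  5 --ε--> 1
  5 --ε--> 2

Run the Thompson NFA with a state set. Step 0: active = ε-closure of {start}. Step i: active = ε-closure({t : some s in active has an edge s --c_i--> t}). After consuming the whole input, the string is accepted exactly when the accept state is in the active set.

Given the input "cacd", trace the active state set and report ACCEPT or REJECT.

Answer: ACCEPT

Derivation:
S₀ = ε-closure({0}) = {0,2}
'c' @ 1: {3,4}
'a' @ 2: {1,2,5}  [accepting]
'c' @ 3: {3,4}
'd' @ 4: {1,2,5}  [accepting]
end set {1,2,5} — state 1 in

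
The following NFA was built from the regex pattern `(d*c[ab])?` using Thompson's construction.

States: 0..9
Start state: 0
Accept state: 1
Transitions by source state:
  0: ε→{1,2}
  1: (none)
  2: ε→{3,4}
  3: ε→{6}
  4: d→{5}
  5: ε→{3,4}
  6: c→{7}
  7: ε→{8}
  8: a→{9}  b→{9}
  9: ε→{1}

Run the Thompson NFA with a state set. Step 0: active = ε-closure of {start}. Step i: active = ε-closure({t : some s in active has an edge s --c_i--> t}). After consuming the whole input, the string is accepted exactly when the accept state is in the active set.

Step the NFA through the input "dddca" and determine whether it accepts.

start: ε-closure({0}) = {0,1,2,3,4,6}
'd' @ 1: {3,4,5,6}
'd' @ 2: {3,4,5,6}
'd' @ 3: {3,4,5,6}
'c' @ 4: {7,8}
'a' @ 5: {1,9}  ✓accept
end set {1,9} — state 1 in

Answer: ACCEPT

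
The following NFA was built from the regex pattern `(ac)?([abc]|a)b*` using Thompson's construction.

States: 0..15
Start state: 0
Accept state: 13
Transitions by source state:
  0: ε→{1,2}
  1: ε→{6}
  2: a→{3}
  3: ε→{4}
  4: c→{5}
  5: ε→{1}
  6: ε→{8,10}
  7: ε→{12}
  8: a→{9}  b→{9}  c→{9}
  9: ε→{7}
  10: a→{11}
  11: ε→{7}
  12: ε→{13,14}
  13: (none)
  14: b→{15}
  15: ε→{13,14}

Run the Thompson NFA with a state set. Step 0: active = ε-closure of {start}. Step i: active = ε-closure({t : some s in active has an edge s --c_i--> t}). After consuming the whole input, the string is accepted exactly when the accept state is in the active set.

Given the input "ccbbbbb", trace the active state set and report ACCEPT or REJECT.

start: ε-closure({0}) = {0,1,2,6,8,10}
'c' @ 1: {7,9,12,13,14}  (accept∈set)
'c' @ 2: {}  — dead — no transitions
rest 'bbbbb' ignored (set empty)
final: {}; accept 13 not in set

Answer: REJECT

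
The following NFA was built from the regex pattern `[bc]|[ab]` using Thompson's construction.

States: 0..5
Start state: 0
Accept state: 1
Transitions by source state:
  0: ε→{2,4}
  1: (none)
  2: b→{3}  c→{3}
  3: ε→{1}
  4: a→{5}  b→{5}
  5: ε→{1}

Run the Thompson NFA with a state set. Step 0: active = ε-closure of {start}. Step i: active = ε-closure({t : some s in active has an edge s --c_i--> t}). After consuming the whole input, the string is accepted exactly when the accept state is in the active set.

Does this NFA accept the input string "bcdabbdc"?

Answer: REJECT

Trace:
S₀ = ε-closure({0}) = {0,2,4}
'b' @ 1: {1,3,5}  ✓accept
'c' @ 2: {}  — no active states
rest 'dabbdc' ignored (set empty)
after full input: {}  (accept=1 not in)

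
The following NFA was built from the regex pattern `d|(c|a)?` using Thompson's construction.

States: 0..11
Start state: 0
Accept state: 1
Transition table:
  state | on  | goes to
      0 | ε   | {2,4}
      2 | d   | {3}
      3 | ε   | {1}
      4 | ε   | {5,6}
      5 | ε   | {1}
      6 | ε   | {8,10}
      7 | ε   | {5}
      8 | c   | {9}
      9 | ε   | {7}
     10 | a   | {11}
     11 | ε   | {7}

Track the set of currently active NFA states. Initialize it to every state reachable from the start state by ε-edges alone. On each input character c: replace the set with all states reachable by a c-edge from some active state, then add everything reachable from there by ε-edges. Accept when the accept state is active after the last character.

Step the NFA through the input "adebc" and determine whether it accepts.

Answer: REJECT

Trace:
S₀ = ε-closure({0}) = {0,1,2,4,5,6,8,10}
'a' @ 1: {1,5,7,11}  (accept∈set)
'd' @ 2: {}  — dead — no transitions
rest 'ebc' ignored (set empty)
end set {} — state 1 not in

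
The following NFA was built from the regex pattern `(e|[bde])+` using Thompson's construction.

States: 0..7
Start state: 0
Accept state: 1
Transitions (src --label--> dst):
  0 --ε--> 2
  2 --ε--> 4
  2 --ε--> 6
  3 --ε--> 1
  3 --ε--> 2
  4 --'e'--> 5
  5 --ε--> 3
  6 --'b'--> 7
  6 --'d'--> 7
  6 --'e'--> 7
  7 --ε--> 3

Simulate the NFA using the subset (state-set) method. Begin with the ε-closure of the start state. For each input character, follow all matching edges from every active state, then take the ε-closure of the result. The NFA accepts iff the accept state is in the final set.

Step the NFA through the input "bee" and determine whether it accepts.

Answer: ACCEPT

Derivation:
S₀ = ε-closure({0}) = {0,2,4,6}
'b' @ 1: {1,2,3,4,6,7}  (accept∈set)
'e' @ 2: {1,2,3,4,5,6,7}  (accept∈set)
'e' @ 3: {1,2,3,4,5,6,7}  (accept∈set)
after full input: {1,2,3,4,5,6,7}  (accept=1 in)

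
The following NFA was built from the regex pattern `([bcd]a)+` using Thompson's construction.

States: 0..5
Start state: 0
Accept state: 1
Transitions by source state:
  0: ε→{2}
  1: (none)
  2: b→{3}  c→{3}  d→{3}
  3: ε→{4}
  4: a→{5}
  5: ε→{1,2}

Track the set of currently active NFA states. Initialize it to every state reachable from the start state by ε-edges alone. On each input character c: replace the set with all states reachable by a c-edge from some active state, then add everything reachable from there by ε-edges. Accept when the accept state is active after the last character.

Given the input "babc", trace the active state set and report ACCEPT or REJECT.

initial (ε-close {0}): {0,2}
'b' @ 1: {3,4}
'a' @ 2: {1,2,5}  (accept∈set)
'b' @ 3: {3,4}
'c' @ 4: {}  — state set empty
after full input: {}  (accept=1 not in)

Answer: REJECT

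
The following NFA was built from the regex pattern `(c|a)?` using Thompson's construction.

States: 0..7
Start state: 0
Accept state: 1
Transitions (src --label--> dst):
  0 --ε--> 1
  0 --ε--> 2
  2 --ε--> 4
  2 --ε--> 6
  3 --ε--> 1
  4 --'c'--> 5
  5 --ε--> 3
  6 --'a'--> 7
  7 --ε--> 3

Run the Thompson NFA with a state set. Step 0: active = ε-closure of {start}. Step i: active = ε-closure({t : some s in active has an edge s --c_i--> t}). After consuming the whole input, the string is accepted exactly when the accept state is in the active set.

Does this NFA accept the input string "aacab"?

Answer: REJECT

Derivation:
S₀ = ε-closure({0}) = {0,1,2,4,6}
'a' @ 1: {1,3,7}  ✓accept
'a' @ 2: {}  — dead — no transitions
rest 'cab' ignored (set empty)
end set {} — state 1 not in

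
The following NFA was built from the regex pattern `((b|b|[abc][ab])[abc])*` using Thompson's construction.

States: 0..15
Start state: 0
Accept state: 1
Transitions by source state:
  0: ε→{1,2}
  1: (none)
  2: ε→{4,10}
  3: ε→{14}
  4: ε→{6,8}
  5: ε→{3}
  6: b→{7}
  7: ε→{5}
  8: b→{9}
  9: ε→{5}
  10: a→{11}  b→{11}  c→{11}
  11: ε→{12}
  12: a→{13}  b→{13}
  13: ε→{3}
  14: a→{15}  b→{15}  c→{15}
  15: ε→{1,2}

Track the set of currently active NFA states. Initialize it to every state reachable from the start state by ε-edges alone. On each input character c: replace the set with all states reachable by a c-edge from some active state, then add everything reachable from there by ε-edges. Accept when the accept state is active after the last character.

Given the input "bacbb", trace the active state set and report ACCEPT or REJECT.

Answer: ACCEPT

Derivation:
start: ε-closure({0}) = {0,1,2,4,6,8,10}
'b' @ 1: {3,5,7,9,11,12,14}
'a' @ 2: {1,2,3,4,6,8,10,13,14,15}  (accept∈set)
'c' @ 3: {1,2,4,6,8,10,11,12,15}  (accept∈set)
'b' @ 4: {3,5,7,9,11,12,13,14}
'b' @ 5: {1,2,3,4,6,8,10,13,14,15}  (accept∈set)
end set {1,2,3,4,6,8,10,13,14,15} — state 1 in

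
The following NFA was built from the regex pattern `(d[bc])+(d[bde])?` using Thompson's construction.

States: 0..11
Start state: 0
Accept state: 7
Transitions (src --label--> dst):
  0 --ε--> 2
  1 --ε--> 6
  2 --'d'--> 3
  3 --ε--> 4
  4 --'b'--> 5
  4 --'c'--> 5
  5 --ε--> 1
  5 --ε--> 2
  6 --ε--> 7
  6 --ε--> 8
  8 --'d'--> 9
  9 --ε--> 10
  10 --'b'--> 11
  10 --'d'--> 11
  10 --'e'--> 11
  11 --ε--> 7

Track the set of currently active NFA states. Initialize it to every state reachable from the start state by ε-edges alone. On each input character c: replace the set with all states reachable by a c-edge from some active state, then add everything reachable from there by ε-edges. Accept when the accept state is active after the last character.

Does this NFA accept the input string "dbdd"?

Answer: ACCEPT

Derivation:
start: ε-closure({0}) = {0,2}
'd' @ 1: {3,4}
'b' @ 2: {1,2,5,6,7,8}  ✓accept
'd' @ 3: {3,4,9,10}
'd' @ 4: {7,11}  ✓accept
after full input: {7,11}  (accept=7 in)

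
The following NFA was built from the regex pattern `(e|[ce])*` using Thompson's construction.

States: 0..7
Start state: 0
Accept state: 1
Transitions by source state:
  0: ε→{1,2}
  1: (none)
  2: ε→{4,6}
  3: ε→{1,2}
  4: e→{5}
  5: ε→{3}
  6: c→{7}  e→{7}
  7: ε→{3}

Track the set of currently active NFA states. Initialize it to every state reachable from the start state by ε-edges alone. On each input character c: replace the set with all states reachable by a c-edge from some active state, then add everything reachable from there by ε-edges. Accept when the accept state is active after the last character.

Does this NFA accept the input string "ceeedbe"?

S₀ = ε-closure({0}) = {0,1,2,4,6}
'c' @ 1: {1,2,3,4,6,7}  (accept∈set)
'e' @ 2: {1,2,3,4,5,6,7}  (accept∈set)
'e' @ 3: {1,2,3,4,5,6,7}  (accept∈set)
'e' @ 4: {1,2,3,4,5,6,7}  (accept∈set)
'd' @ 5: {}  — no active states
rest 'be' ignored (set empty)
end set {} — state 1 not in

Answer: REJECT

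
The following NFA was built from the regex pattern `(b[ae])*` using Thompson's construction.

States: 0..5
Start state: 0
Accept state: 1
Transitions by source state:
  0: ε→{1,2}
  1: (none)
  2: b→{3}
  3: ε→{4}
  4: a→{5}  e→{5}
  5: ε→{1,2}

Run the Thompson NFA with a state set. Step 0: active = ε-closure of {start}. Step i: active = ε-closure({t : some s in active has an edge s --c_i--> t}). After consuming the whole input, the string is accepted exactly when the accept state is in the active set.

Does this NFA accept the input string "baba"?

initial (ε-close {0}): {0,1,2}
'b' @ 1: {3,4}
'a' @ 2: {1,2,5}  ✓accept
'b' @ 3: {3,4}
'a' @ 4: {1,2,5}  ✓accept
final: {1,2,5}; accept 1 in set

Answer: ACCEPT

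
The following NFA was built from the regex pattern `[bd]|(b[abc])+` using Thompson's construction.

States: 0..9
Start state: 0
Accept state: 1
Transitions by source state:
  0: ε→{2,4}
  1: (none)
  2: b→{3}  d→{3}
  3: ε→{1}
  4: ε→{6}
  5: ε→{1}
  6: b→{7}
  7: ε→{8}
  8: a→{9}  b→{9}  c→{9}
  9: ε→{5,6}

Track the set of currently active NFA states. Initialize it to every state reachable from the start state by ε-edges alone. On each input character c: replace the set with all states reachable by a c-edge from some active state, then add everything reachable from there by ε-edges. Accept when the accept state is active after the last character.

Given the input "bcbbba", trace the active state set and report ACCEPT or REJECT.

start: ε-closure({0}) = {0,2,4,6}
'b' @ 1: {1,3,7,8}  (accept∈set)
'c' @ 2: {1,5,6,9}  (accept∈set)
'b' @ 3: {7,8}
'b' @ 4: {1,5,6,9}  (accept∈set)
'b' @ 5: {7,8}
'a' @ 6: {1,5,6,9}  (accept∈set)
final: {1,5,6,9}; accept 1 in set

Answer: ACCEPT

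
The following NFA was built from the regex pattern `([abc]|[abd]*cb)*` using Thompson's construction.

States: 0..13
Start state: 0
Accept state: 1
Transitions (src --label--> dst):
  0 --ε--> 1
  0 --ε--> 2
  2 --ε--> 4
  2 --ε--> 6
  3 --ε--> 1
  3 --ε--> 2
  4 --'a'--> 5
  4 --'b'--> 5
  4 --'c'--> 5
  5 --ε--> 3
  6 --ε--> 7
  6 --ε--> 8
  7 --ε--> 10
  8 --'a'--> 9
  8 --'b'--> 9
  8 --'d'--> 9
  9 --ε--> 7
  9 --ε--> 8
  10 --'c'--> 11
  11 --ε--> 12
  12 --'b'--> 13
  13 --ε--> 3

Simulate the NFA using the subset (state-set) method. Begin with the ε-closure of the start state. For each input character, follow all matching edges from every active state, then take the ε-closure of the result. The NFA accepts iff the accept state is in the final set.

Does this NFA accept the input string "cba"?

Answer: ACCEPT

Derivation:
S₀ = ε-closure({0}) = {0,1,2,4,6,7,8,10}
'c' @ 1: {1,2,3,4,5,6,7,8,10,11,12}  [accepting]
'b' @ 2: {1,2,3,4,5,6,7,8,9,10,13}  [accepting]
'a' @ 3: {1,2,3,4,5,6,7,8,9,10}  [accepting]
after full input: {1,2,3,4,5,6,7,8,9,10}  (accept=1 in)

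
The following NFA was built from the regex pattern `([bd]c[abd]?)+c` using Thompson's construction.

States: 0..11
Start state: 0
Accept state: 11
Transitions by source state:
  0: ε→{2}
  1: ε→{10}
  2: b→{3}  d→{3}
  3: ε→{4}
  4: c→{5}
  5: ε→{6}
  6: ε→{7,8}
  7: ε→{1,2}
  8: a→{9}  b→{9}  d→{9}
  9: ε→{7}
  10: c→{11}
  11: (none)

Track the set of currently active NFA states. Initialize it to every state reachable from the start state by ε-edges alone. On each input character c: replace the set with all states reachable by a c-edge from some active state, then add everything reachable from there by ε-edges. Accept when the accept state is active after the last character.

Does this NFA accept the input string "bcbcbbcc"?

initial (ε-close {0}): {0,2}
'b' @ 1: {3,4}
'c' @ 2: {1,2,5,6,7,8,10}
'b' @ 3: {1,2,3,4,7,9,10}
'c' @ 4: {1,2,5,6,7,8,10,11}  ✓accept
'b' @ 5: {1,2,3,4,7,9,10}
'b' @ 6: {3,4}
'c' @ 7: {1,2,5,6,7,8,10}
'c' @ 8: {11}  ✓accept
end set {11} — state 11 in

Answer: ACCEPT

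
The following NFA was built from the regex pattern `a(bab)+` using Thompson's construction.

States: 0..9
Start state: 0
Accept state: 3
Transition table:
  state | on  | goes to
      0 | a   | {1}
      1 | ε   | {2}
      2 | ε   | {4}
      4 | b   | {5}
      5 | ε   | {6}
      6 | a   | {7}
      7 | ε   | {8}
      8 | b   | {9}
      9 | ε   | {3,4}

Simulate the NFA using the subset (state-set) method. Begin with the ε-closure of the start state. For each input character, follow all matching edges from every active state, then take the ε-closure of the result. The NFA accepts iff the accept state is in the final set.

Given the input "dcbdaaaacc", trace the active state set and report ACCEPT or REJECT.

initial (ε-close {0}): {0}
'd' @ 1: {}  — dead — no transitions
rest 'cbdaaaacc' ignored (set empty)
end set {} — state 3 not in

Answer: REJECT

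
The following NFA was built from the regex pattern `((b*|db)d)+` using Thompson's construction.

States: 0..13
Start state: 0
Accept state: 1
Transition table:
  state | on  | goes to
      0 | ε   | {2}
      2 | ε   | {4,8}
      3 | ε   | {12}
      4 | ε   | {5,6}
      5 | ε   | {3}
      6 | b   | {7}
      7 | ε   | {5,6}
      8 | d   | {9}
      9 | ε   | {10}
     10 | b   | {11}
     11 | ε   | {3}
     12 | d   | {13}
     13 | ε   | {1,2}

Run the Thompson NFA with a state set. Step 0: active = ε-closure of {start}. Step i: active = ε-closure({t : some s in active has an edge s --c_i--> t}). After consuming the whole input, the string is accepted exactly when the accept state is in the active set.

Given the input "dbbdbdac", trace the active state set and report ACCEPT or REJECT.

Answer: REJECT

Steps:
S₀ = ε-closure({0}) = {0,2,3,4,5,6,8,12}
'd' @ 1: {1,2,3,4,5,6,8,9,10,12,13}  (accept∈set)
'b' @ 2: {3,5,6,7,11,12}
'b' @ 3: {3,5,6,7,12}
'd' @ 4: {1,2,3,4,5,6,8,12,13}  (accept∈set)
'b' @ 5: {3,5,6,7,12}
'd' @ 6: {1,2,3,4,5,6,8,12,13}  (accept∈set)
'a' @ 7: {}  — no active states
rest 'c' ignored (set empty)
final: {}; accept 1 not in set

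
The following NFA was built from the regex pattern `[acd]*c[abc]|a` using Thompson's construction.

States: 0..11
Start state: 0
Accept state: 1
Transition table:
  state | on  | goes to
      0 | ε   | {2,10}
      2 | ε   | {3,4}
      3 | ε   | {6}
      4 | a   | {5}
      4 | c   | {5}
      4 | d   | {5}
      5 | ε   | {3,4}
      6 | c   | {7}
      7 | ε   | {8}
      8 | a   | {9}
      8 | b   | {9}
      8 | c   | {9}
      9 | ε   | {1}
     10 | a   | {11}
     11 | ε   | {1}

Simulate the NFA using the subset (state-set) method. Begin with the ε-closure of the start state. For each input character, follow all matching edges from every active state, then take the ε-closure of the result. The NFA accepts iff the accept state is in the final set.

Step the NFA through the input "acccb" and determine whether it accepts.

Answer: ACCEPT

Derivation:
start: ε-closure({0}) = {0,2,3,4,6,10}
'a' @ 1: {1,3,4,5,6,11}  [accepting]
'c' @ 2: {3,4,5,6,7,8}
'c' @ 3: {1,3,4,5,6,7,8,9}  [accepting]
'c' @ 4: {1,3,4,5,6,7,8,9}  [accepting]
'b' @ 5: {1,9}  [accepting]
after full input: {1,9}  (accept=1 in)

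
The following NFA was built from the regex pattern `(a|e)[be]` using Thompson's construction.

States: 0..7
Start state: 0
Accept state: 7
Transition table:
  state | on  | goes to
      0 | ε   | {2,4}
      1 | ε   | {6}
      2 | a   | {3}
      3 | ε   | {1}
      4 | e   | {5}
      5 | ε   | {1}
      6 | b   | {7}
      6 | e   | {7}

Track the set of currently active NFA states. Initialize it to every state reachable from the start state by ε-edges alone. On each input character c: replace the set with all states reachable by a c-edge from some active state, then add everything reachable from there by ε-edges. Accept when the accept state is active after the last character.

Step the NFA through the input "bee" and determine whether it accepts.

initial (ε-close {0}): {0,2,4}
'b' @ 1: {}  — no active states
rest 'ee' ignored (set empty)
after full input: {}  (accept=7 not in)

Answer: REJECT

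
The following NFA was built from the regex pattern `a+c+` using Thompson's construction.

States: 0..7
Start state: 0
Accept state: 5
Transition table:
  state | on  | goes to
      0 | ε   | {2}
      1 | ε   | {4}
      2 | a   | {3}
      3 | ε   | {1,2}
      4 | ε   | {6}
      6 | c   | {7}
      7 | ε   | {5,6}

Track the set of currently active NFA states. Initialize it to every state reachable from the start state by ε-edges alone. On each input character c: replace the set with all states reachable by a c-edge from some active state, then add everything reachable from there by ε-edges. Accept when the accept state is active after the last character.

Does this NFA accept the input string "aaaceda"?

initial (ε-close {0}): {0,2}
'a' @ 1: {1,2,3,4,6}
'a' @ 2: {1,2,3,4,6}
'a' @ 3: {1,2,3,4,6}
'c' @ 4: {5,6,7}  ✓accept
'e' @ 5: {}  — no active states
rest 'da' ignored (set empty)
after full input: {}  (accept=5 not in)

Answer: REJECT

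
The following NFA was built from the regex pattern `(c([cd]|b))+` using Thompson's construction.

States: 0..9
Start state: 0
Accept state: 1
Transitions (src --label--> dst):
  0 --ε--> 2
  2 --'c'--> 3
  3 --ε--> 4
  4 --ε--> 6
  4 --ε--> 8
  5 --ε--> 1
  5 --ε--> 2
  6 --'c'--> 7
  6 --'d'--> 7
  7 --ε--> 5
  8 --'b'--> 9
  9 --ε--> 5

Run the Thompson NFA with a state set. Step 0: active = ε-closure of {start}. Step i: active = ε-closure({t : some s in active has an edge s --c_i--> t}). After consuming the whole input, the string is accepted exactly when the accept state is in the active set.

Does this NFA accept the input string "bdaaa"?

start: ε-closure({0}) = {0,2}
'b' @ 1: {}  — no active states
rest 'daaa' ignored (set empty)
final: {}; accept 1 not in set

Answer: REJECT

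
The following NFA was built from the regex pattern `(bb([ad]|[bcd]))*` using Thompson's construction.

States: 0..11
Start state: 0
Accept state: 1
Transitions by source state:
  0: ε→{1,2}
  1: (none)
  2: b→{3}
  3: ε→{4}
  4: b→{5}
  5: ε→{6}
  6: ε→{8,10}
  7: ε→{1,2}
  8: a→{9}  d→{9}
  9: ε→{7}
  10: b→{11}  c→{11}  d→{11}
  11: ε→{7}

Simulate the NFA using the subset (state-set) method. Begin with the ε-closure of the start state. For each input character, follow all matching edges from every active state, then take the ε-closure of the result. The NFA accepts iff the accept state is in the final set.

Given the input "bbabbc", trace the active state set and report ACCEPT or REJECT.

S₀ = ε-closure({0}) = {0,1,2}
'b' @ 1: {3,4}
'b' @ 2: {5,6,8,10}
'a' @ 3: {1,2,7,9}  (accept∈set)
'b' @ 4: {3,4}
'b' @ 5: {5,6,8,10}
'c' @ 6: {1,2,7,11}  (accept∈set)
end set {1,2,7,11} — state 1 in

Answer: ACCEPT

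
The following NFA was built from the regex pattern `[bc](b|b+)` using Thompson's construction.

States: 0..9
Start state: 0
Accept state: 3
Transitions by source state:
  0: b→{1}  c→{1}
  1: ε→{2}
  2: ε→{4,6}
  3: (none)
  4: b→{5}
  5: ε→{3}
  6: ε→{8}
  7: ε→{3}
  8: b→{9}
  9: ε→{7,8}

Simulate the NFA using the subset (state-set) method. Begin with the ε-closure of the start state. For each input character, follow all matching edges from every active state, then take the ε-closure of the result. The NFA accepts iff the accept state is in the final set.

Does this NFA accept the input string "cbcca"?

Answer: REJECT

Trace:
initial (ε-close {0}): {0}
'c' @ 1: {1,2,4,6,8}
'b' @ 2: {3,5,7,8,9}  ✓accept
'c' @ 3: {}  — state set empty
rest 'ca' ignored (set empty)
after full input: {}  (accept=3 not in)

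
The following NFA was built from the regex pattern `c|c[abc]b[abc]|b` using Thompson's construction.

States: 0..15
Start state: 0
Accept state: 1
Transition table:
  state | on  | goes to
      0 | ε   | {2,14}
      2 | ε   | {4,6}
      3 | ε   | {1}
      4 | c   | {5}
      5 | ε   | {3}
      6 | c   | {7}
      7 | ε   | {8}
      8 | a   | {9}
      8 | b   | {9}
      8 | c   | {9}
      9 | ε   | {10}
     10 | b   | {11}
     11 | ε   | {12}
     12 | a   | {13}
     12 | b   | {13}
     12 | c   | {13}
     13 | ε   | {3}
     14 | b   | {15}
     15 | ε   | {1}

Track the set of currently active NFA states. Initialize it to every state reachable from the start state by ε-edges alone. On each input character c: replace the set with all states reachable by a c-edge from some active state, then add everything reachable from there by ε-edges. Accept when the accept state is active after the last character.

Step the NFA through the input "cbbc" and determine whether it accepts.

initial (ε-close {0}): {0,2,4,6,14}
'c' @ 1: {1,3,5,7,8}  (accept∈set)
'b' @ 2: {9,10}
'b' @ 3: {11,12}
'c' @ 4: {1,3,13}  (accept∈set)
final: {1,3,13}; accept 1 in set

Answer: ACCEPT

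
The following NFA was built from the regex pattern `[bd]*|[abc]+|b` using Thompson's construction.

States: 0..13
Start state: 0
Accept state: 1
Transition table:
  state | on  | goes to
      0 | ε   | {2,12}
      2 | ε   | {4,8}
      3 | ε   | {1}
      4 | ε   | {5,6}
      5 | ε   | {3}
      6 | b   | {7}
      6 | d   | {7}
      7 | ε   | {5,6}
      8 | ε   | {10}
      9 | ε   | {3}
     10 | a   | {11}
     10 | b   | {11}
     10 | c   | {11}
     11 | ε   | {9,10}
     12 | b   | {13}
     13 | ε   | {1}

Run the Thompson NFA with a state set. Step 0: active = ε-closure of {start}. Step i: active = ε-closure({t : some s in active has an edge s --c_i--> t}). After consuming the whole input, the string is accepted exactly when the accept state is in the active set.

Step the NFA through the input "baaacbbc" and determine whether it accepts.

Answer: ACCEPT

Derivation:
initial (ε-close {0}): {0,1,2,3,4,5,6,8,10,12}
'b' @ 1: {1,3,5,6,7,9,10,11,13}  (accept∈set)
'a' @ 2: {1,3,9,10,11}  (accept∈set)
'a' @ 3: {1,3,9,10,11}  (accept∈set)
'a' @ 4: {1,3,9,10,11}  (accept∈set)
'c' @ 5: {1,3,9,10,11}  (accept∈set)
'b' @ 6: {1,3,9,10,11}  (accept∈set)
'b' @ 7: {1,3,9,10,11}  (accept∈set)
'c' @ 8: {1,3,9,10,11}  (accept∈set)
final: {1,3,9,10,11}; accept 1 in set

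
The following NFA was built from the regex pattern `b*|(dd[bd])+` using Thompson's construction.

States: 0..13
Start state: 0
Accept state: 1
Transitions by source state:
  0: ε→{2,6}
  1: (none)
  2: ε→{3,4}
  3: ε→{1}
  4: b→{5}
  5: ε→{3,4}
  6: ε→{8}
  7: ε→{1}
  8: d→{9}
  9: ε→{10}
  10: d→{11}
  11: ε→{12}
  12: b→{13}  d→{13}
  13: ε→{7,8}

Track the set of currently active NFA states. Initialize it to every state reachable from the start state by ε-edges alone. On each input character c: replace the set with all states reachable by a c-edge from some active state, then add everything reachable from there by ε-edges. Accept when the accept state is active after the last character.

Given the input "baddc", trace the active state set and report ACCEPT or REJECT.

S₀ = ε-closure({0}) = {0,1,2,3,4,6,8}
'b' @ 1: {1,3,4,5}  ✓accept
'a' @ 2: {}  — no active states
rest 'ddc' ignored (set empty)
end set {} — state 1 not in

Answer: REJECT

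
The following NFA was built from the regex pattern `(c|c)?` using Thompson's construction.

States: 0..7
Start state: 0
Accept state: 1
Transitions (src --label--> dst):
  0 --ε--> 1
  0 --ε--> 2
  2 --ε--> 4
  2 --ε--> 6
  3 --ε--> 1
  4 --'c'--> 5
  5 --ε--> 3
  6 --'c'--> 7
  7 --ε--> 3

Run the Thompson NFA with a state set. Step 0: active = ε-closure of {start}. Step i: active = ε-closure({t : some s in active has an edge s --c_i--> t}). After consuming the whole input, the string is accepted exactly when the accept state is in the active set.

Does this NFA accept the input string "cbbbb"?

initial (ε-close {0}): {0,1,2,4,6}
'c' @ 1: {1,3,5,7}  (accept∈set)
'b' @ 2: {}  — no active states
rest 'bbb' ignored (set empty)
end set {} — state 1 not in

Answer: REJECT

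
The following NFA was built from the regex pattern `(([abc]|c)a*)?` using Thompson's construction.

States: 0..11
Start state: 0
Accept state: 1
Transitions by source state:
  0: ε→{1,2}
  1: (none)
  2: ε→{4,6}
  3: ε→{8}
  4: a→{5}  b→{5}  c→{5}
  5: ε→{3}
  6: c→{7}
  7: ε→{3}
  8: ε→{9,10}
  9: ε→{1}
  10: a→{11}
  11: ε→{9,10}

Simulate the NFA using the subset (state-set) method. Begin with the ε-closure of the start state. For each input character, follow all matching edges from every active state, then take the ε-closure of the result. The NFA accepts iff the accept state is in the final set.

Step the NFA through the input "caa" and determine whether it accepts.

start: ε-closure({0}) = {0,1,2,4,6}
'c' @ 1: {1,3,5,7,8,9,10}  (accept∈set)
'a' @ 2: {1,9,10,11}  (accept∈set)
'a' @ 3: {1,9,10,11}  (accept∈set)
final: {1,9,10,11}; accept 1 in set

Answer: ACCEPT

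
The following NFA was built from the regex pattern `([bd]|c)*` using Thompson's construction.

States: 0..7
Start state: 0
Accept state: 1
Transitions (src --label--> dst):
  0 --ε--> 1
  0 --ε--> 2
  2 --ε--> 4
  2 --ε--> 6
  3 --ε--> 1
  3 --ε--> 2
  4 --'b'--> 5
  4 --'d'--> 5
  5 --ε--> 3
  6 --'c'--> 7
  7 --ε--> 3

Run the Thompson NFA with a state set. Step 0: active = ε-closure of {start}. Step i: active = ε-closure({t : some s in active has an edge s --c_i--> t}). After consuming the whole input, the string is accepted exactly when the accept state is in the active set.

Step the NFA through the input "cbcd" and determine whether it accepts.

Answer: ACCEPT

Steps:
initial (ε-close {0}): {0,1,2,4,6}
'c' @ 1: {1,2,3,4,6,7}  ✓accept
'b' @ 2: {1,2,3,4,5,6}  ✓accept
'c' @ 3: {1,2,3,4,6,7}  ✓accept
'd' @ 4: {1,2,3,4,5,6}  ✓accept
after full input: {1,2,3,4,5,6}  (accept=1 in)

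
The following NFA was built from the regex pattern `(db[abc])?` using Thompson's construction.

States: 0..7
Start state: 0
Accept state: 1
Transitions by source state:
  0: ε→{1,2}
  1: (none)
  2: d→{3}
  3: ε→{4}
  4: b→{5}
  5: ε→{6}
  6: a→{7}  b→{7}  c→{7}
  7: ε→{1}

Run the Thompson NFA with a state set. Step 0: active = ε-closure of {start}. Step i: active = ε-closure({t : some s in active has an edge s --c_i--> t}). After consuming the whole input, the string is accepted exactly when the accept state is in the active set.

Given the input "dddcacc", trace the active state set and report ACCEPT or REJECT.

Answer: REJECT

Derivation:
S₀ = ε-closure({0}) = {0,1,2}
'd' @ 1: {3,4}
'd' @ 2: {}  — no active states
rest 'dcacc' ignored (set empty)
end set {} — state 1 not in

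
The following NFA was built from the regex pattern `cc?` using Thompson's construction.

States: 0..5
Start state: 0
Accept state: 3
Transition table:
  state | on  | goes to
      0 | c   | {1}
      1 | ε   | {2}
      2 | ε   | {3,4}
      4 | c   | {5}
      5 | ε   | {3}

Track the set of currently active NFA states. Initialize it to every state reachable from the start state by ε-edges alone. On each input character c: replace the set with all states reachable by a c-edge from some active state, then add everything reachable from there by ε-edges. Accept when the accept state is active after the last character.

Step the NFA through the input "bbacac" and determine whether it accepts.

Answer: REJECT

Trace:
S₀ = ε-closure({0}) = {0}
'b' @ 1: {}  — dead — no transitions
rest 'bacac' ignored (set empty)
end set {} — state 3 not in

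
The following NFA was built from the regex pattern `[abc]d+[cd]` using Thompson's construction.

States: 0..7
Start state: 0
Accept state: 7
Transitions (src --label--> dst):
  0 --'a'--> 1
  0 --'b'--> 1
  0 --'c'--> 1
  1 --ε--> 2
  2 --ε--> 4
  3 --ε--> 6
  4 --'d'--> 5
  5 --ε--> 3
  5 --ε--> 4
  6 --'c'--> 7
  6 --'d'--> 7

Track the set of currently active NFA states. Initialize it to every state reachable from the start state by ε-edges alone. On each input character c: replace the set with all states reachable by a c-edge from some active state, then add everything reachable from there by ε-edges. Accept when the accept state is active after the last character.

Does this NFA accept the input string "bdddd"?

Answer: ACCEPT

Trace:
initial (ε-close {0}): {0}
'b' @ 1: {1,2,4}
'd' @ 2: {3,4,5,6}
'd' @ 3: {3,4,5,6,7}  [accepting]
'd' @ 4: {3,4,5,6,7}  [accepting]
'd' @ 5: {3,4,5,6,7}  [accepting]
end set {3,4,5,6,7} — state 7 in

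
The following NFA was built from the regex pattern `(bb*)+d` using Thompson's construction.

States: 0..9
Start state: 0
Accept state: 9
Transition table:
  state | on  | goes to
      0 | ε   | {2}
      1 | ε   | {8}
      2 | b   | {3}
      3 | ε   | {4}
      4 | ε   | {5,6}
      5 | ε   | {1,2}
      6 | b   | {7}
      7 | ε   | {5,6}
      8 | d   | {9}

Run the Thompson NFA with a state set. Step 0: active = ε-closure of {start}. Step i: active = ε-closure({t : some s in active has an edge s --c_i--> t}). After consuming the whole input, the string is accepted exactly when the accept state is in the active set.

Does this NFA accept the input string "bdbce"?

S₀ = ε-closure({0}) = {0,2}
'b' @ 1: {1,2,3,4,5,6,8}
'd' @ 2: {9}  ✓accept
'b' @ 3: {}  — dead — no transitions
rest 'ce' ignored (set empty)
after full input: {}  (accept=9 not in)

Answer: REJECT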